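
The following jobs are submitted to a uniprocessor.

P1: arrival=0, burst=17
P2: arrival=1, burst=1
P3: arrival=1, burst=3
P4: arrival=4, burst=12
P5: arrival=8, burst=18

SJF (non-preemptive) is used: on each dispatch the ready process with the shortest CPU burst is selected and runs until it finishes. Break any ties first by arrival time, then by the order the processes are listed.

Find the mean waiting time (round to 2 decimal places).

Schedule: | P1 0-17 | P2 17-18 | P3 18-21 | P4 21-33 | P5 33-51 |
Completion: P1=17  P2=18  P3=21  P4=33  P5=51
Turnaround (C−A): P1=17  P2=17  P3=20  P4=29  P5=43
Waiting times: P1=0, P2=16, P3=17, P4=17, P5=25
Average waiting = (0+16+17+17+25) / 5 = 75/5 = 15.00

15.00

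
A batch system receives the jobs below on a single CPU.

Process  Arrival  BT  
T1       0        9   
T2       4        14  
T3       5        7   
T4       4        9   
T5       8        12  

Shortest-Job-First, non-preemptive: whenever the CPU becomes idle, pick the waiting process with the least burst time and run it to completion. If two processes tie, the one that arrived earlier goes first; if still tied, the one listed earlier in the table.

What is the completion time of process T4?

Gantt: | T1 0-9 | T3 9-16 | T4 16-25 | T5 25-37 | T2 37-51 |
Completion: T1=9  T2=51  T3=16  T4=25  T5=37
Turnaround (C−A): T1=9  T2=47  T3=11  T4=21  T5=29

25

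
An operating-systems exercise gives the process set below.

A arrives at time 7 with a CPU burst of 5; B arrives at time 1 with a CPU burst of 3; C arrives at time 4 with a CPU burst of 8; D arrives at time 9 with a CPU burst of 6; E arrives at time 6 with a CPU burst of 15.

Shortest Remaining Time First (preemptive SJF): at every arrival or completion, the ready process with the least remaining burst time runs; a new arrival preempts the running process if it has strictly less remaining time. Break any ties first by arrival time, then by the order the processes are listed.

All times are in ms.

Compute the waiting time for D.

Gantt: | idle 0-1 | B 1-4 | C 4-12 | A 12-17 | D 17-23 | E 23-38 |
Completion: A=17  B=4  C=12  D=23  E=38
Turnaround (C−A): A=10  B=3  C=8  D=14  E=32
Waiting(D) = turnaround − burst = 14 − 6 = 8

8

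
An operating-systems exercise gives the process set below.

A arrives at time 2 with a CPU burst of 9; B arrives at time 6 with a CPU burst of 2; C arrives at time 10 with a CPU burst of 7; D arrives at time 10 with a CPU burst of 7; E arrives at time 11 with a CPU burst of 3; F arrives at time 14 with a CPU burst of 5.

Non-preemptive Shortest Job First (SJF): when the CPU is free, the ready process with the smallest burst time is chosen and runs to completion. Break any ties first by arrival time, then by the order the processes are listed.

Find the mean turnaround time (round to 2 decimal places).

Gantt: | idle 0-2 | A 2-11 | B 11-13 | E 13-16 | F 16-21 | C 21-28 | D 28-35 |
Completion: A=11  B=13  C=28  D=35  E=16  F=21
Turnaround (C−A): A=9  B=7  C=18  D=25  E=5  F=7
Turnaround times: A=9, B=7, C=18, D=25, E=5, F=7
Average turnaround = (9+7+18+25+5+7) / 6 = 71/6 = 11.83

11.83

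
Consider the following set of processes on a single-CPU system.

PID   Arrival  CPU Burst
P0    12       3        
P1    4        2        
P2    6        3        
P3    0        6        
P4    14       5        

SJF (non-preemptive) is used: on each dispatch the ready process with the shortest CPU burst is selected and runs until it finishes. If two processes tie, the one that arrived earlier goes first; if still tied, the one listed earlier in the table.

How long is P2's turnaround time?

5

Gantt: | P3 0-6 | P1 6-8 | P2 8-11 | idle 11-12 | P0 12-15 | P4 15-20 |
Completion: P0=15  P1=8  P2=11  P3=6  P4=20
Turnaround (C−A): P0=3  P1=4  P2=5  P3=6  P4=6
Turnaround(P2) = completion − arrival = 11 − 6 = 5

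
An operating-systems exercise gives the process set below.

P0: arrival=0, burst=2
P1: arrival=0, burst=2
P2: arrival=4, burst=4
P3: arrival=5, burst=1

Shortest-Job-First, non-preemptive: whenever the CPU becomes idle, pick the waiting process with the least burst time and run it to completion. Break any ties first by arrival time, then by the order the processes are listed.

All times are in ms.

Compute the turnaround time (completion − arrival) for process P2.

4

Schedule: | P0 0-2 | P1 2-4 | P2 4-8 | P3 8-9 |
Completion: P0=2  P1=4  P2=8  P3=9
Turnaround (C−A): P0=2  P1=4  P2=4  P3=4
Turnaround(P2) = completion − arrival = 8 − 4 = 4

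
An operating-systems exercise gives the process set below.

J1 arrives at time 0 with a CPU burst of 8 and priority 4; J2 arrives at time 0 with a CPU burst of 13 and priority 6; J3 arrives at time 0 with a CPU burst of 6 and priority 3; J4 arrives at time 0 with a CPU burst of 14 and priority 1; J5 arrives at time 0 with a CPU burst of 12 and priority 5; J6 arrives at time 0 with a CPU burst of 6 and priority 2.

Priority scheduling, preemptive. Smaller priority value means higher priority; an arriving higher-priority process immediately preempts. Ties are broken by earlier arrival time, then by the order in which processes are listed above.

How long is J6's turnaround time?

Timeline: | J4 0-14 | J6 14-20 | J3 20-26 | J1 26-34 | J5 34-46 | J2 46-59 |
Completion: J1=34  J2=59  J3=26  J4=14  J5=46  J6=20
Turnaround (C−A): J1=34  J2=59  J3=26  J4=14  J5=46  J6=20
Turnaround(J6) = completion − arrival = 20 − 0 = 20

20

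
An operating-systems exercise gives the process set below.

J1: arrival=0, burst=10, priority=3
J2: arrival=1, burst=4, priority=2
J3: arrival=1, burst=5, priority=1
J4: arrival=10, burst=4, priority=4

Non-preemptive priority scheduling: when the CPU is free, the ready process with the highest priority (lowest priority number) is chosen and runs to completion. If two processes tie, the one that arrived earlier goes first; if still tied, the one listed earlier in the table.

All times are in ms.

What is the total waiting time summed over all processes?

Gantt: | J1 0-10 | J3 10-15 | J2 15-19 | J4 19-23 |
Completion: J1=10  J2=19  J3=15  J4=23
Waiting = turnaround − burst: J1=0, J2=14, J3=9, J4=9
Total waiting = 0 + 14 + 9 + 9 = 32

32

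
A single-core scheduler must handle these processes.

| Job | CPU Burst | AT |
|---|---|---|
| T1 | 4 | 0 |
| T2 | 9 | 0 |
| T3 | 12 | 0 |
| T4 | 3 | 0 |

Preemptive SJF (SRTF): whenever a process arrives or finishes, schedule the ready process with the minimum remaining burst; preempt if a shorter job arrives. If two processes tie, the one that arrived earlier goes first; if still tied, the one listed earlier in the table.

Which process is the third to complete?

Gantt: | T4 0-3 | T1 3-7 | T2 7-16 | T3 16-28 |
Completion: T1=7  T2=16  T3=28  T4=3
Turnaround (C−A): T1=7  T2=16  T3=28  T4=3
Finish order: T4 → T1 → T2 → T3

T2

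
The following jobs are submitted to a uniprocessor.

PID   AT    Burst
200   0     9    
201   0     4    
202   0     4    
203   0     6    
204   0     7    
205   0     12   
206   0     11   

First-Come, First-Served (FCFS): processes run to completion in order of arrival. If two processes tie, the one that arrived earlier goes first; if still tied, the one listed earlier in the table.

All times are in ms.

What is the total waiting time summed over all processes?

134

Gantt: | 200 0-9 | 201 9-13 | 202 13-17 | 203 17-23 | 204 23-30 | 205 30-42 | 206 42-53 |
Completion: 200=9  201=13  202=17  203=23  204=30  205=42  206=53
Waiting = turnaround − burst: 200=0, 201=9, 202=13, 203=17, 204=23, 205=30, 206=42
Total waiting = 0 + 9 + 13 + 17 + 23 + 30 + 42 = 134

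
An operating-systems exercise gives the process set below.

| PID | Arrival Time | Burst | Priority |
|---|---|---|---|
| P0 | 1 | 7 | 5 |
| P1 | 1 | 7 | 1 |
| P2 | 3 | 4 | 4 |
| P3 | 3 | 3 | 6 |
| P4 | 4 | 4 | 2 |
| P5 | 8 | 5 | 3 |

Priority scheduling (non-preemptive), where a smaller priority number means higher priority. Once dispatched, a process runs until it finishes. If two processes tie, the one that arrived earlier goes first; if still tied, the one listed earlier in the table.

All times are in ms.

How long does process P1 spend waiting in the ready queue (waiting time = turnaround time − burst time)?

Gantt: | idle 0-1 | P1 1-8 | P4 8-12 | P5 12-17 | P2 17-21 | P0 21-28 | P3 28-31 |
Completion: P0=28  P1=8  P2=21  P3=31  P4=12  P5=17
Turnaround (C−A): P0=27  P1=7  P2=18  P3=28  P4=8  P5=9
Waiting(P1) = turnaround − burst = 7 − 7 = 0

0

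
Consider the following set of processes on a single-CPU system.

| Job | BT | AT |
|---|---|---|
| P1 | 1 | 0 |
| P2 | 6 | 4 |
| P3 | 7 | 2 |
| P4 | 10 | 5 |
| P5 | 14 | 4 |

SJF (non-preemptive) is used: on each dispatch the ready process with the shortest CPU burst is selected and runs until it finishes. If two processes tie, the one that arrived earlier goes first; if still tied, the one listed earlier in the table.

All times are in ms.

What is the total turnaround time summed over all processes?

Schedule: | P1 0-1 | idle 1-2 | P3 2-9 | P2 9-15 | P4 15-25 | P5 25-39 |
Completion: P1=1  P2=15  P3=9  P4=25  P5=39
Turnaround (C−A): P1=1  P2=11  P3=7  P4=20  P5=35
Turnaround = completion − arrival: P1=1, P2=11, P3=7, P4=20, P5=35
Total turnaround = 1 + 11 + 7 + 20 + 35 = 74

74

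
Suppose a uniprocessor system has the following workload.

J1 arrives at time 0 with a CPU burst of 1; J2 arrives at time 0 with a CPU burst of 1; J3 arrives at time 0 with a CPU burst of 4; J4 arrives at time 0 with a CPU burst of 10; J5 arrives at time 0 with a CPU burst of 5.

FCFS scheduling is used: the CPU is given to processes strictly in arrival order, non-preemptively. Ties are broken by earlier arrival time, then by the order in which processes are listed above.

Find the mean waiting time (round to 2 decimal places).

5.00

Gantt: | J1 0-1 | J2 1-2 | J3 2-6 | J4 6-16 | J5 16-21 |
Completion: J1=1  J2=2  J3=6  J4=16  J5=21
Waiting times: J1=0, J2=1, J3=2, J4=6, J5=16
Average waiting = (0+1+2+6+16) / 5 = 25/5 = 5.00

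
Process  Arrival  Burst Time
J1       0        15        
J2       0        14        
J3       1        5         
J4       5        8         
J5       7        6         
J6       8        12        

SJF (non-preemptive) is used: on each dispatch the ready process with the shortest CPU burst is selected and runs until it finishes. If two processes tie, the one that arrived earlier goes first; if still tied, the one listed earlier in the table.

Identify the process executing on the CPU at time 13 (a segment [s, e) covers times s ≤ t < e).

Timeline: | J2 0-14 | J3 14-19 | J5 19-25 | J4 25-33 | J6 33-45 | J1 45-60 |
Completion: J1=60  J2=14  J3=19  J4=33  J5=25  J6=45

J2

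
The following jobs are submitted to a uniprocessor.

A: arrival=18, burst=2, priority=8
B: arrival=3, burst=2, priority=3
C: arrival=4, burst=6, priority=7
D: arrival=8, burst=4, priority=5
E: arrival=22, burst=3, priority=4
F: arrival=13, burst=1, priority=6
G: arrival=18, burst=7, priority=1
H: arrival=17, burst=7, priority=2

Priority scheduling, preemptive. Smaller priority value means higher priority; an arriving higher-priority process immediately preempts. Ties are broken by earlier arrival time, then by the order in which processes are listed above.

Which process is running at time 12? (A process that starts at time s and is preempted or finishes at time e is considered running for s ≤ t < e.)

C

Gantt: | idle 0-3 | B 3-5 | C 5-8 | D 8-12 | C 12-13 | F 13-14 | C 14-16 | idle 16-17 | H 17-18 | G 18-25 | H 25-31 | E 31-34 | A 34-36 |
Completion: A=36  B=5  C=16  D=12  E=34  F=14  G=25  H=31
Turnaround (C−A): A=18  B=2  C=12  D=4  E=12  F=1  G=7  H=14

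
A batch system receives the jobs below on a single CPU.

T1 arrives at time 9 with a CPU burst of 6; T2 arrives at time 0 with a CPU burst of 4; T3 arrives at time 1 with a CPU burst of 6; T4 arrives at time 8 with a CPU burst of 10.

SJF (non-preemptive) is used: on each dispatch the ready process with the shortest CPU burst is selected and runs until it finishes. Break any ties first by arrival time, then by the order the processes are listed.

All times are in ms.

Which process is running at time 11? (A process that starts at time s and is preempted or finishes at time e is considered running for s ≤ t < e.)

T1

Schedule: | T2 0-4 | T3 4-10 | T1 10-16 | T4 16-26 |
Completion: T1=16  T2=4  T3=10  T4=26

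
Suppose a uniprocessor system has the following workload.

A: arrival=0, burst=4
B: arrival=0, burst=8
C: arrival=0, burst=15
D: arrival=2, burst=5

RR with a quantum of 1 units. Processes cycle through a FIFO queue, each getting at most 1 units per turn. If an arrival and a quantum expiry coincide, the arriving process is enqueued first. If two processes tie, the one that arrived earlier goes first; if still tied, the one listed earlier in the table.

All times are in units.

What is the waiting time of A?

Timeline: | A 0-1 | B 1-2 | C 2-3 | A 3-4 | D 4-5 | B 5-6 | C 6-7 | A 7-8 | D 8-9 | B 9-10 | C 10-11 | A 11-12 | D 12-13 | B 13-14 | C 14-15 | D 15-16 | B 16-17 | C 17-18 | D 18-19 | B 19-20 | C 20-21 | B 21-22 | C 22-23 | B 23-24 | C 24-32 |
Completion: A=12  B=24  C=32  D=19
Waiting(A) = turnaround − burst = 12 − 4 = 8

8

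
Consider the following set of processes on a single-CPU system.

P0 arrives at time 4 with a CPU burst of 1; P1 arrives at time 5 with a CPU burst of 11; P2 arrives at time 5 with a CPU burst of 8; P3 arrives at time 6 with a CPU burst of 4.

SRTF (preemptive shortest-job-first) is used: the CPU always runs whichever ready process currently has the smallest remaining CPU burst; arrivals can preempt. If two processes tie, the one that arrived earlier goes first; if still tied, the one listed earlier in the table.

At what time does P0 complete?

5

Schedule: | idle 0-4 | P0 4-5 | P2 5-6 | P3 6-10 | P2 10-17 | P1 17-28 |
Completion: P0=5  P1=28  P2=17  P3=10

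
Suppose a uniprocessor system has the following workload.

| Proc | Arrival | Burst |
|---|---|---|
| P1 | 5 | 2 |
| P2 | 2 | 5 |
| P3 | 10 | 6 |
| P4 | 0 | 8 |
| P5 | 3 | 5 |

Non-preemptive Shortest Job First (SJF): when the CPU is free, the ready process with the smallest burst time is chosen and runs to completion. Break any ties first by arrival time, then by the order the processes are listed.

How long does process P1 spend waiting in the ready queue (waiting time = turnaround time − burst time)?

3

Gantt: | P4 0-8 | P1 8-10 | P2 10-15 | P5 15-20 | P3 20-26 |
Completion: P1=10  P2=15  P3=26  P4=8  P5=20
Turnaround (C−A): P1=5  P2=13  P3=16  P4=8  P5=17
Waiting(P1) = turnaround − burst = 5 − 2 = 3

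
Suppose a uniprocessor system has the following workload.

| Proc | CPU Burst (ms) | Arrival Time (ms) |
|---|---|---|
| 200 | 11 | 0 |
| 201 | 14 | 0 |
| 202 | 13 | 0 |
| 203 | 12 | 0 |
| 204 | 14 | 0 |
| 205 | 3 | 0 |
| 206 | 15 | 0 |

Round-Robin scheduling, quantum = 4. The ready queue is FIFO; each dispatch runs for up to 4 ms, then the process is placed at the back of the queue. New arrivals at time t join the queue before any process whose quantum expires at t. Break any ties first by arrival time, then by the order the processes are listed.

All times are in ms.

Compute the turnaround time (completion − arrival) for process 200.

54

Timeline: | 200 0-4 | 201 4-8 | 202 8-12 | 203 12-16 | 204 16-20 | 205 20-23 | 206 23-27 | 200 27-31 | 201 31-35 | 202 35-39 | 203 39-43 | 204 43-47 | 206 47-51 | 200 51-54 | 201 54-58 | 202 58-62 | 203 62-66 | 204 66-70 | 206 70-74 | 201 74-76 | 202 76-77 | 204 77-79 | 206 79-82 |
Completion: 200=54  201=76  202=77  203=66  204=79  205=23  206=82
Turnaround (C−A): 200=54  201=76  202=77  203=66  204=79  205=23  206=82
Turnaround(200) = completion − arrival = 54 − 0 = 54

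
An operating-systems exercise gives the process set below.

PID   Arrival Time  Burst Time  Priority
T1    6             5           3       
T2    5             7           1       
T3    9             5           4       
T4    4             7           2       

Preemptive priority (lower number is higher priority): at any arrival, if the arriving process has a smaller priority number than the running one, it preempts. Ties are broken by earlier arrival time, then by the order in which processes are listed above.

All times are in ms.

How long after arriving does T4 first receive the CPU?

0

Gantt: | idle 0-4 | T4 4-5 | T2 5-12 | T4 12-18 | T1 18-23 | T3 23-28 |
Completion: T1=23  T2=12  T3=28  T4=18
Turnaround (C−A): T1=17  T2=7  T3=19  T4=14
Response(T4) = first start − arrival = 4 − 4 = 0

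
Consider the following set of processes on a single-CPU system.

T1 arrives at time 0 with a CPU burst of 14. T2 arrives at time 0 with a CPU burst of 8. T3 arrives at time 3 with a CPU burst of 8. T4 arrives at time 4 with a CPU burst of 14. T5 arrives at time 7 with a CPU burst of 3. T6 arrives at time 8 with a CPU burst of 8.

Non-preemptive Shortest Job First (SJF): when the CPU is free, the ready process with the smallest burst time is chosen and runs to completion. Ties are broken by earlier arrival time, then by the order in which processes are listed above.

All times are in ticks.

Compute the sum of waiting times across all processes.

Schedule: | T2 0-8 | T5 8-11 | T3 11-19 | T6 19-27 | T1 27-41 | T4 41-55 |
Completion: T1=41  T2=8  T3=19  T4=55  T5=11  T6=27
Waiting = turnaround − burst: T1=27, T2=0, T3=8, T4=37, T5=1, T6=11
Total waiting = 27 + 0 + 8 + 37 + 1 + 11 = 84

84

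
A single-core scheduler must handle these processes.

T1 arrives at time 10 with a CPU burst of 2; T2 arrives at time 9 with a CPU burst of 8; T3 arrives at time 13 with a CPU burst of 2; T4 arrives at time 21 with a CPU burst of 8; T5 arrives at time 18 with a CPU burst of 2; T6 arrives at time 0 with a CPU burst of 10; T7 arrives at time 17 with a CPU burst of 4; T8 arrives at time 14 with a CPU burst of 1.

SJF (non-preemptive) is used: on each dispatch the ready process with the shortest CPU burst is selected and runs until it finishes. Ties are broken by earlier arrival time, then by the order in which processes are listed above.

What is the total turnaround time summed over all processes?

75

Gantt: | T6 0-10 | T1 10-12 | T2 12-20 | T8 20-21 | T3 21-23 | T5 23-25 | T7 25-29 | T4 29-37 |
Completion: T1=12  T2=20  T3=23  T4=37  T5=25  T6=10  T7=29  T8=21
Turnaround (C−A): T1=2  T2=11  T3=10  T4=16  T5=7  T6=10  T7=12  T8=7
Turnaround = completion − arrival: T1=2, T2=11, T3=10, T4=16, T5=7, T6=10, T7=12, T8=7
Total turnaround = 2 + 11 + 10 + 16 + 7 + 10 + 12 + 7 = 75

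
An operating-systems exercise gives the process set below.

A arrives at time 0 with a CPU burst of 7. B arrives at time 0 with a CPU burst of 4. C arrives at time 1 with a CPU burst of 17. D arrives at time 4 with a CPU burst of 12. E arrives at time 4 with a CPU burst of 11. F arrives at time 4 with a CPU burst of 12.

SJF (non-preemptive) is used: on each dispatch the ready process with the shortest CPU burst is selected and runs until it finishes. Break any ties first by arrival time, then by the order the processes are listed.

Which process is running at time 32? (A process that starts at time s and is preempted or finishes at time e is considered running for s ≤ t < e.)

Gantt: | B 0-4 | A 4-11 | E 11-22 | D 22-34 | F 34-46 | C 46-63 |
Completion: A=11  B=4  C=63  D=34  E=22  F=46
Turnaround (C−A): A=11  B=4  C=62  D=30  E=18  F=42

D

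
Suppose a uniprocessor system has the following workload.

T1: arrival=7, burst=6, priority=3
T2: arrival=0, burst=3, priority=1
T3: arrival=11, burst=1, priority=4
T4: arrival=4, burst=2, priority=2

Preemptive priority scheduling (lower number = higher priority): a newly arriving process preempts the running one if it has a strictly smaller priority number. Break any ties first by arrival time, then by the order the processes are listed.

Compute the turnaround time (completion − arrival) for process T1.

6

Gantt: | T2 0-3 | idle 3-4 | T4 4-6 | idle 6-7 | T1 7-13 | T3 13-14 |
Completion: T1=13  T2=3  T3=14  T4=6
Turnaround(T1) = completion − arrival = 13 − 7 = 6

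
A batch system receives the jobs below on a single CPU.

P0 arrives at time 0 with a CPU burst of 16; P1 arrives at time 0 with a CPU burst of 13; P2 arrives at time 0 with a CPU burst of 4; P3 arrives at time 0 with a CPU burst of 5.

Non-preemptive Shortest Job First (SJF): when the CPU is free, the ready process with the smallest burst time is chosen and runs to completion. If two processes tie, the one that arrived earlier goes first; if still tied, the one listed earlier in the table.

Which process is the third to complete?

P1

Schedule: | P2 0-4 | P3 4-9 | P1 9-22 | P0 22-38 |
Completion: P0=38  P1=22  P2=4  P3=9
Turnaround (C−A): P0=38  P1=22  P2=4  P3=9
Finish order: P2 → P3 → P1 → P0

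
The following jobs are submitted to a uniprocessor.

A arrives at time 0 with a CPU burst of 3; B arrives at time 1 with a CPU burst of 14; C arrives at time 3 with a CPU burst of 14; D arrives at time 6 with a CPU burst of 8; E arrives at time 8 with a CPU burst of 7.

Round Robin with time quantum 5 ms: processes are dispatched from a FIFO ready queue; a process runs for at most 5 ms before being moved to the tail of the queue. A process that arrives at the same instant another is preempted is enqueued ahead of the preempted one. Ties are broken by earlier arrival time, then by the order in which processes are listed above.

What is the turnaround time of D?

Schedule: | A 0-3 | B 3-8 | C 8-13 | D 13-18 | E 18-23 | B 23-28 | C 28-33 | D 33-36 | E 36-38 | B 38-42 | C 42-46 |
Completion: A=3  B=42  C=46  D=36  E=38
Turnaround (C−A): A=3  B=41  C=43  D=30  E=30
Turnaround(D) = completion − arrival = 36 − 6 = 30

30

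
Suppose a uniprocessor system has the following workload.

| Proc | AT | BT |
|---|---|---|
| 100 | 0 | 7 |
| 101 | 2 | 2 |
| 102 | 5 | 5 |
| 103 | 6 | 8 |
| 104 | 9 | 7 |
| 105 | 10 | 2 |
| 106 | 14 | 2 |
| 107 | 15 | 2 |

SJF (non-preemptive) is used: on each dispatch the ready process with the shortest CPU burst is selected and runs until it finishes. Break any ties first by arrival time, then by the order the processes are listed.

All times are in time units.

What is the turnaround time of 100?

7

Schedule: | 100 0-7 | 101 7-9 | 102 9-14 | 105 14-16 | 106 16-18 | 107 18-20 | 104 20-27 | 103 27-35 |
Completion: 100=7  101=9  102=14  103=35  104=27  105=16  106=18  107=20
Turnaround(100) = completion − arrival = 7 − 0 = 7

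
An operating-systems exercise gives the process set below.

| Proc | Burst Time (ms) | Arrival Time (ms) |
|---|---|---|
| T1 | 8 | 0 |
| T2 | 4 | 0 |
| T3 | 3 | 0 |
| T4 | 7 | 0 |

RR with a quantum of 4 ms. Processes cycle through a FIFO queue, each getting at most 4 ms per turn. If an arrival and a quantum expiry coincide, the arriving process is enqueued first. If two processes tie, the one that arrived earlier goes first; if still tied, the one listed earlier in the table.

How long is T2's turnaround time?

Schedule: | T1 0-4 | T2 4-8 | T3 8-11 | T4 11-15 | T1 15-19 | T4 19-22 |
Completion: T1=19  T2=8  T3=11  T4=22
Turnaround(T2) = completion − arrival = 8 − 0 = 8

8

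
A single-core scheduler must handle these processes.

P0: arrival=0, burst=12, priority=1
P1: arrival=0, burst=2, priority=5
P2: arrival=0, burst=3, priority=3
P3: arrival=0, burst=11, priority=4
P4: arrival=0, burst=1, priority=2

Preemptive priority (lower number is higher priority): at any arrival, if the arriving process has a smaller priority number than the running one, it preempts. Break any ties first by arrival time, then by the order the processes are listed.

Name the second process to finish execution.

Schedule: | P0 0-12 | P4 12-13 | P2 13-16 | P3 16-27 | P1 27-29 |
Completion: P0=12  P1=29  P2=16  P3=27  P4=13
Turnaround (C−A): P0=12  P1=29  P2=16  P3=27  P4=13
Finish order: P0 → P4 → P2 → P3 → P1

P4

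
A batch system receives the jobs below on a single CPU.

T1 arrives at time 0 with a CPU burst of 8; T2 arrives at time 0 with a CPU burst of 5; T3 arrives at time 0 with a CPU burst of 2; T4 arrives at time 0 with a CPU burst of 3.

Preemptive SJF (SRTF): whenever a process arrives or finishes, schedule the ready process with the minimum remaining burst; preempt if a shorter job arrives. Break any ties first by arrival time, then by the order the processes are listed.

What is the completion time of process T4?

Timeline: | T3 0-2 | T4 2-5 | T2 5-10 | T1 10-18 |
Completion: T1=18  T2=10  T3=2  T4=5
Turnaround (C−A): T1=18  T2=10  T3=2  T4=5

5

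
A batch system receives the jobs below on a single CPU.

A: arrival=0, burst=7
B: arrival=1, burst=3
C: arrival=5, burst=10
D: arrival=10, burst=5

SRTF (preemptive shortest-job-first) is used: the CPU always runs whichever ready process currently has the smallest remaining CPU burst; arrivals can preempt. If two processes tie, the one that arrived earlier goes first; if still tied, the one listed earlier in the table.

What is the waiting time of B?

0

Timeline: | A 0-1 | B 1-4 | A 4-10 | D 10-15 | C 15-25 |
Completion: A=10  B=4  C=25  D=15
Turnaround (C−A): A=10  B=3  C=20  D=5
Waiting(B) = turnaround − burst = 3 − 3 = 0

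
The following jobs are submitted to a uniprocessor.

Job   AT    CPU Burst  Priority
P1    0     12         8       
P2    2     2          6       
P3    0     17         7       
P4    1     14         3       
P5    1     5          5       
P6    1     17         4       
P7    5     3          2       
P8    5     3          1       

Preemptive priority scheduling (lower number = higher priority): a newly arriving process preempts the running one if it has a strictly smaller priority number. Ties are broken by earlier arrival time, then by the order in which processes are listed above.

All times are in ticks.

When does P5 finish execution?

43

Gantt: | P3 0-1 | P4 1-5 | P8 5-8 | P7 8-11 | P4 11-21 | P6 21-38 | P5 38-43 | P2 43-45 | P3 45-61 | P1 61-73 |
Completion: P1=73  P2=45  P3=61  P4=21  P5=43  P6=38  P7=11  P8=8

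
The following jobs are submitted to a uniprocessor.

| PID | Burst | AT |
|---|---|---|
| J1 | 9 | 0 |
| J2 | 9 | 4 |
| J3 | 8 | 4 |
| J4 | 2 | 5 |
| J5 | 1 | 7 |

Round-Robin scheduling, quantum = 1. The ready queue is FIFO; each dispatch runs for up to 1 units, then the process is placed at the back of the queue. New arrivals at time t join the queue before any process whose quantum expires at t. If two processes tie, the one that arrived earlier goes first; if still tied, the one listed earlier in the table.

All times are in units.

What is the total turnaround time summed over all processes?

83

Schedule: | J1 0-4 | J2 4-5 | J3 5-6 | J1 6-7 | J4 7-8 | J2 8-9 | J3 9-10 | J5 10-11 | J1 11-12 | J4 12-13 | J2 13-14 | J3 14-15 | J1 15-16 | J2 16-17 | J3 17-18 | J1 18-19 | J2 19-20 | J3 20-21 | J1 21-22 | J2 22-23 | J3 23-24 | J2 24-25 | J3 25-26 | J2 26-27 | J3 27-28 | J2 28-29 |
Completion: J1=22  J2=29  J3=28  J4=13  J5=11
Turnaround (C−A): J1=22  J2=25  J3=24  J4=8  J5=4
Turnaround = completion − arrival: J1=22, J2=25, J3=24, J4=8, J5=4
Total turnaround = 22 + 25 + 24 + 8 + 4 = 83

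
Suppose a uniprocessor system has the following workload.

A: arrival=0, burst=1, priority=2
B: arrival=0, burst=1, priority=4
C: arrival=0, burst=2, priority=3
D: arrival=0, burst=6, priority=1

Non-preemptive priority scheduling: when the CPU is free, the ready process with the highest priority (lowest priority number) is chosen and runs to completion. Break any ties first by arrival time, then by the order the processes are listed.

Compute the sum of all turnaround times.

32

Schedule: | D 0-6 | A 6-7 | C 7-9 | B 9-10 |
Completion: A=7  B=10  C=9  D=6
Turnaround (C−A): A=7  B=10  C=9  D=6
Turnaround = completion − arrival: A=7, B=10, C=9, D=6
Total turnaround = 7 + 10 + 9 + 6 = 32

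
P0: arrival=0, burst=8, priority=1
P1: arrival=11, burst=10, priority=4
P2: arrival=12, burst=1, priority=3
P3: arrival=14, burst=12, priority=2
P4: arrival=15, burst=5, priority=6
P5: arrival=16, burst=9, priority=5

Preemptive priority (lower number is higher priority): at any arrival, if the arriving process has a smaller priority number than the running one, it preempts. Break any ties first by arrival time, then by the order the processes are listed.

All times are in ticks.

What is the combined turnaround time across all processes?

Timeline: | P0 0-8 | idle 8-11 | P1 11-12 | P2 12-13 | P1 13-14 | P3 14-26 | P1 26-34 | P5 34-43 | P4 43-48 |
Completion: P0=8  P1=34  P2=13  P3=26  P4=48  P5=43
Turnaround = completion − arrival: P0=8, P1=23, P2=1, P3=12, P4=33, P5=27
Total turnaround = 8 + 23 + 1 + 12 + 33 + 27 = 104

104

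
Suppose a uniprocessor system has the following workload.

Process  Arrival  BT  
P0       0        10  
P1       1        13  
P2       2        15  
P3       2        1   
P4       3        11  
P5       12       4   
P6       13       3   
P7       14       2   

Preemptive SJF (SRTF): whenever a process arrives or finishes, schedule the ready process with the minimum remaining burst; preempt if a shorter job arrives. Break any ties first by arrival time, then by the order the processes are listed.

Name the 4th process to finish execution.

Schedule: | P0 0-2 | P3 2-3 | P0 3-11 | P4 11-12 | P5 12-16 | P7 16-18 | P6 18-21 | P4 21-31 | P1 31-44 | P2 44-59 |
Completion: P0=11  P1=44  P2=59  P3=3  P4=31  P5=16  P6=21  P7=18
Turnaround (C−A): P0=11  P1=43  P2=57  P3=1  P4=28  P5=4  P6=8  P7=4
Finish order: P3 → P0 → P5 → P7 → P6 → P4 → P1 → P2

P7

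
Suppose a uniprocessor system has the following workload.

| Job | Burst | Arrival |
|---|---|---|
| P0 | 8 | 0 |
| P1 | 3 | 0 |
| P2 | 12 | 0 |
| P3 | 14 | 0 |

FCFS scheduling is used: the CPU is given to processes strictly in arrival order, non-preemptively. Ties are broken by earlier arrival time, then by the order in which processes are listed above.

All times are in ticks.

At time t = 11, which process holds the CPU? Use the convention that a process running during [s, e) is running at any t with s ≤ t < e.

P2

Timeline: | P0 0-8 | P1 8-11 | P2 11-23 | P3 23-37 |
Completion: P0=8  P1=11  P2=23  P3=37
Turnaround (C−A): P0=8  P1=11  P2=23  P3=37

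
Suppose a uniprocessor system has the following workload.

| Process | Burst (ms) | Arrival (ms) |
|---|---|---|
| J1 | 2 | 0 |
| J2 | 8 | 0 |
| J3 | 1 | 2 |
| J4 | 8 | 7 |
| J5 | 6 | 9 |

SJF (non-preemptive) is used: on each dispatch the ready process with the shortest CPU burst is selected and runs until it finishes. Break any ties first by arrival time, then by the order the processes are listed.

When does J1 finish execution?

2

Schedule: | J1 0-2 | J3 2-3 | J2 3-11 | J5 11-17 | J4 17-25 |
Completion: J1=2  J2=11  J3=3  J4=25  J5=17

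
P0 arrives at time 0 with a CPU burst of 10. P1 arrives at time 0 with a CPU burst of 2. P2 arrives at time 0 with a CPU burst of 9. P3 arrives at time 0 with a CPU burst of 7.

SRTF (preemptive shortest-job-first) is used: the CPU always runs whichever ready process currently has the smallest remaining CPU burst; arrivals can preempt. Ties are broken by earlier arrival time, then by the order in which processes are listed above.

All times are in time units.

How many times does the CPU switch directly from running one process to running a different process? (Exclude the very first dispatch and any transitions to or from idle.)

Schedule: | P1 0-2 | P3 2-9 | P2 9-18 | P0 18-28 |
Completion: P0=28  P1=2  P2=18  P3=9
Turnaround (C−A): P0=28  P1=2  P2=18  P3=9

3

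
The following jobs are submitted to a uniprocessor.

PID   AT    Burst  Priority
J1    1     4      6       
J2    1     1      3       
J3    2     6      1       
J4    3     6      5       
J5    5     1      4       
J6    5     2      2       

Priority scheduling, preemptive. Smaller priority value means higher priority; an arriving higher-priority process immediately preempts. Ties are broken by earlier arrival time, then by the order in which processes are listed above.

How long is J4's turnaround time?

Schedule: | idle 0-1 | J2 1-2 | J3 2-8 | J6 8-10 | J5 10-11 | J4 11-17 | J1 17-21 |
Completion: J1=21  J2=2  J3=8  J4=17  J5=11  J6=10
Turnaround (C−A): J1=20  J2=1  J3=6  J4=14  J5=6  J6=5
Turnaround(J4) = completion − arrival = 17 − 3 = 14

14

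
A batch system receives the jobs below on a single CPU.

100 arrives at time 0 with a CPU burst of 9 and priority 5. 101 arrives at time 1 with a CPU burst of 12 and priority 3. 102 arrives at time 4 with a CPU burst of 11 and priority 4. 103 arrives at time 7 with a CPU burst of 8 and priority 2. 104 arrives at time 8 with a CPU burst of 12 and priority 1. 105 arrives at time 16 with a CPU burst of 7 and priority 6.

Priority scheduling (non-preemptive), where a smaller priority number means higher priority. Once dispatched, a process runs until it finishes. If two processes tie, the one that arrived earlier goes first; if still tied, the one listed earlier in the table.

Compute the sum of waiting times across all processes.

116

Schedule: | 100 0-9 | 104 9-21 | 103 21-29 | 101 29-41 | 102 41-52 | 105 52-59 |
Completion: 100=9  101=41  102=52  103=29  104=21  105=59
Turnaround (C−A): 100=9  101=40  102=48  103=22  104=13  105=43
Waiting = turnaround − burst: 100=0, 101=28, 102=37, 103=14, 104=1, 105=36
Total waiting = 0 + 28 + 37 + 14 + 1 + 36 = 116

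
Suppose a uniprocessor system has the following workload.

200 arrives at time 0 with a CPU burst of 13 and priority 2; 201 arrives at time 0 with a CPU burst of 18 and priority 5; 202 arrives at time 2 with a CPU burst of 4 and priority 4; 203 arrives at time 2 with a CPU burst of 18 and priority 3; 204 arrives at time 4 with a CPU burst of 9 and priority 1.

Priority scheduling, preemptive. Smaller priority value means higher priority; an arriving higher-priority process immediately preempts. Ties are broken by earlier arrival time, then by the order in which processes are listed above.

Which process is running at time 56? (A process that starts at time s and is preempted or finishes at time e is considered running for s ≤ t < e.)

201

Schedule: | 200 0-4 | 204 4-13 | 200 13-22 | 203 22-40 | 202 40-44 | 201 44-62 |
Completion: 200=22  201=62  202=44  203=40  204=13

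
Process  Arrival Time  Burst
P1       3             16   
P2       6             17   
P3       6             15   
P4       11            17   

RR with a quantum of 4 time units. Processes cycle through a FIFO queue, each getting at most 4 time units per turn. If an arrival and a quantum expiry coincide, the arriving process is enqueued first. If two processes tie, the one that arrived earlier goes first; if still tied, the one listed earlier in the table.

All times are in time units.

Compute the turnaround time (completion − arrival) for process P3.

56

Timeline: | idle 0-3 | P1 3-7 | P2 7-11 | P3 11-15 | P1 15-19 | P4 19-23 | P2 23-27 | P3 27-31 | P1 31-35 | P4 35-39 | P2 39-43 | P3 43-47 | P1 47-51 | P4 51-55 | P2 55-59 | P3 59-62 | P4 62-66 | P2 66-67 | P4 67-68 |
Completion: P1=51  P2=67  P3=62  P4=68
Turnaround(P3) = completion − arrival = 62 − 6 = 56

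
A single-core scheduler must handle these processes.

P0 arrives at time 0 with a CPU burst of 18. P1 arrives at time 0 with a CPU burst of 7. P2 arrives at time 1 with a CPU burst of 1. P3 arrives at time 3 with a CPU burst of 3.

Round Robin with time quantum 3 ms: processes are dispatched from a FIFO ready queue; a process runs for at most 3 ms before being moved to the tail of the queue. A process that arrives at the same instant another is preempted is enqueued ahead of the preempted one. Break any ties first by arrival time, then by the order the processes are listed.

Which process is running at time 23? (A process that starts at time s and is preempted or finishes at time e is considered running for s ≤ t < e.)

Gantt: | P0 0-3 | P1 3-6 | P2 6-7 | P3 7-10 | P0 10-13 | P1 13-16 | P0 16-19 | P1 19-20 | P0 20-29 |
Completion: P0=29  P1=20  P2=7  P3=10
Turnaround (C−A): P0=29  P1=20  P2=6  P3=7

P0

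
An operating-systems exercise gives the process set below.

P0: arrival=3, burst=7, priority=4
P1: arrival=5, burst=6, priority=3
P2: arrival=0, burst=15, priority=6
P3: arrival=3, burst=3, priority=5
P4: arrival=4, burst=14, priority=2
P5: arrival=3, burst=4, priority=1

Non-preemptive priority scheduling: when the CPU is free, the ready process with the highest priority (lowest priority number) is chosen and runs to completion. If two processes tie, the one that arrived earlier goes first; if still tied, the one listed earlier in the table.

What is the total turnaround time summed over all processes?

Schedule: | P2 0-15 | P5 15-19 | P4 19-33 | P1 33-39 | P0 39-46 | P3 46-49 |
Completion: P0=46  P1=39  P2=15  P3=49  P4=33  P5=19
Turnaround (C−A): P0=43  P1=34  P2=15  P3=46  P4=29  P5=16
Turnaround = completion − arrival: P0=43, P1=34, P2=15, P3=46, P4=29, P5=16
Total turnaround = 43 + 34 + 15 + 46 + 29 + 16 = 183

183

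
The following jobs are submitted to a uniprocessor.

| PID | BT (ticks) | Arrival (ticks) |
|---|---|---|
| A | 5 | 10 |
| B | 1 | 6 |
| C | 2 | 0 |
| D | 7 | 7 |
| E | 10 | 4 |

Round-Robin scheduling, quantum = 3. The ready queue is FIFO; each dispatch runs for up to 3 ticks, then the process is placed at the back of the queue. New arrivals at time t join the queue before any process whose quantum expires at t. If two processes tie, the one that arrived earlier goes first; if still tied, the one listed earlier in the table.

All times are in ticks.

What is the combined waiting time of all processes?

Timeline: | C 0-2 | idle 2-4 | E 4-7 | B 7-8 | D 8-11 | E 11-14 | A 14-17 | D 17-20 | E 20-23 | A 23-25 | D 25-26 | E 26-27 |
Completion: A=25  B=8  C=2  D=26  E=27
Turnaround (C−A): A=15  B=2  C=2  D=19  E=23
Waiting = turnaround − burst: A=10, B=1, C=0, D=12, E=13
Total waiting = 10 + 1 + 0 + 12 + 13 = 36

36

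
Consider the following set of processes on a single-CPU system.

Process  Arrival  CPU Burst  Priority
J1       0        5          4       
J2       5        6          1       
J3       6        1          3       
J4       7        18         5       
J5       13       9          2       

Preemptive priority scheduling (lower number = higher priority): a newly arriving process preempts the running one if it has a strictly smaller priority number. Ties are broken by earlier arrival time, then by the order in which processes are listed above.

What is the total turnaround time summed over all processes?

58

Gantt: | J1 0-5 | J2 5-11 | J3 11-12 | J4 12-13 | J5 13-22 | J4 22-39 |
Completion: J1=5  J2=11  J3=12  J4=39  J5=22
Turnaround = completion − arrival: J1=5, J2=6, J3=6, J4=32, J5=9
Total turnaround = 5 + 6 + 6 + 32 + 9 = 58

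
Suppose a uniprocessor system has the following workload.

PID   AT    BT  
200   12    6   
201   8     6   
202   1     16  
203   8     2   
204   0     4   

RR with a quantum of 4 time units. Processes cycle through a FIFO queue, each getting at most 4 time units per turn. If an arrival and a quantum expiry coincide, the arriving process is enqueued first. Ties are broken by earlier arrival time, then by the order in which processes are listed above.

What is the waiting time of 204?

Schedule: | 204 0-4 | 202 4-8 | 201 8-12 | 203 12-14 | 202 14-18 | 200 18-22 | 201 22-24 | 202 24-28 | 200 28-30 | 202 30-34 |
Completion: 200=30  201=24  202=34  203=14  204=4
Turnaround (C−A): 200=18  201=16  202=33  203=6  204=4
Waiting(204) = turnaround − burst = 4 − 4 = 0

0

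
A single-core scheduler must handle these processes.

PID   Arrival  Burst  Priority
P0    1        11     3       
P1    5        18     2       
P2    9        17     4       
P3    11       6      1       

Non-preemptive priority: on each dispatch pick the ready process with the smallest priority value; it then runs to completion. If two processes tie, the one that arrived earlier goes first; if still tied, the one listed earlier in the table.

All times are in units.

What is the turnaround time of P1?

31

Schedule: | idle 0-1 | P0 1-12 | P3 12-18 | P1 18-36 | P2 36-53 |
Completion: P0=12  P1=36  P2=53  P3=18
Turnaround (C−A): P0=11  P1=31  P2=44  P3=7
Turnaround(P1) = completion − arrival = 36 − 5 = 31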